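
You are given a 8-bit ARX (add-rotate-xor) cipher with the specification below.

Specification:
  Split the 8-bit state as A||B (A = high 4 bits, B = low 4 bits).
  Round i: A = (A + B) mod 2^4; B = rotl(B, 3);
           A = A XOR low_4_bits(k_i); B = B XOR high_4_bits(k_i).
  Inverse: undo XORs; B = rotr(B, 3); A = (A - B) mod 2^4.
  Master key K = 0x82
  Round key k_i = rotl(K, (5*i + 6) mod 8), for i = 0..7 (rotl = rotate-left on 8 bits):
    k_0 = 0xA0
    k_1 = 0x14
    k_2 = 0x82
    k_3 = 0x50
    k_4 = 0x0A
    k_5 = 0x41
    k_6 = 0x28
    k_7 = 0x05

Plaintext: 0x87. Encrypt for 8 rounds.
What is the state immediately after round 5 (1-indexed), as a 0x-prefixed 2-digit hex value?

s_0 = plaintext = 0x87
s_1 = Round(s_0, k_0) = 0xF1
s_2 = Round(s_1, k_1) = 0x49
s_3 = Round(s_2, k_2) = 0xF4
s_4 = Round(s_3, k_3) = 0x37
s_5 = Round(s_4, k_4) = 0x0B
s_6 = Round(s_5, k_5) = 0xA9
s_7 = Round(s_6, k_6) = 0xBE
s_8 = Round(s_7, k_7) = 0xC7

0x0B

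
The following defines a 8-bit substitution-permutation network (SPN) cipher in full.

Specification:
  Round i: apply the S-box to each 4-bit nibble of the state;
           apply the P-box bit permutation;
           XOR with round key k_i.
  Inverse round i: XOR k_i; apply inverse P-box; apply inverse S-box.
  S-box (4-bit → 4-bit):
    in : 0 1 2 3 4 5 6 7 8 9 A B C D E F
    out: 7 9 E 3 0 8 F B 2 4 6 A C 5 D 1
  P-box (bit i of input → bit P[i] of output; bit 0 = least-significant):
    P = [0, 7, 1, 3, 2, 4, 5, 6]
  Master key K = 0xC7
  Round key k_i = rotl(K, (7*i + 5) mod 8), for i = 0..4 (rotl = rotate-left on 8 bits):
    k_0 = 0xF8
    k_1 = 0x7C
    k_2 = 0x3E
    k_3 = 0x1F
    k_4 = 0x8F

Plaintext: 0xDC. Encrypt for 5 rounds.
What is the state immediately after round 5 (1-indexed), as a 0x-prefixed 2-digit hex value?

s_0 = plaintext = 0xDC
s_1 = Round(s_0, k_0) = 0xD6
s_2 = Round(s_1, k_1) = 0xD3
s_3 = Round(s_2, k_2) = 0x9B
s_4 = Round(s_3, k_3) = 0xB7
s_5 = Round(s_4, k_4) = 0x56

0x56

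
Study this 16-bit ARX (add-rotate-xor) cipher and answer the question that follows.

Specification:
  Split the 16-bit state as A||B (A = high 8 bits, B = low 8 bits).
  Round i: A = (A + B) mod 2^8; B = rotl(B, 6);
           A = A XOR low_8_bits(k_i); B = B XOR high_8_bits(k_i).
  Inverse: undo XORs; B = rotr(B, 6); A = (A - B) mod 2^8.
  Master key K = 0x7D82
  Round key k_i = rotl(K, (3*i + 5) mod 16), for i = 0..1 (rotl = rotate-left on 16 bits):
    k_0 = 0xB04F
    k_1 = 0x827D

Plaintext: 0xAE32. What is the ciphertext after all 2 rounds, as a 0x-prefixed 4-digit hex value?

s_0 = plaintext = 0xAE32
s_1 = Round(s_0, k_0) = 0xAF3C
s_2 = Round(s_1, k_1) = 0x968D

0x968D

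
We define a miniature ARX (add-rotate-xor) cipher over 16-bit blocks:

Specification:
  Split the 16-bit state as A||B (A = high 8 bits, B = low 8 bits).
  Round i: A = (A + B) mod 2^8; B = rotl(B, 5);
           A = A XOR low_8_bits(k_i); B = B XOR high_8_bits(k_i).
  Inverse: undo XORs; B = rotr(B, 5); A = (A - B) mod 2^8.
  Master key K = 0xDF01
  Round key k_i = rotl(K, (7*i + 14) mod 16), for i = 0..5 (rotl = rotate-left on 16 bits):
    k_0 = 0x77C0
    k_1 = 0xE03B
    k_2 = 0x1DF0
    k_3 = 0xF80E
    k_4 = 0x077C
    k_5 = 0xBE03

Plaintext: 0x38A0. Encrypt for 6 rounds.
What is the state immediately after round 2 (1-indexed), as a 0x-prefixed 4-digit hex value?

0x408C

s_0 = plaintext = 0x38A0
s_1 = Round(s_0, k_0) = 0x1863
s_2 = Round(s_1, k_1) = 0x408C
s_3 = Round(s_2, k_2) = 0x3C8C
s_4 = Round(s_3, k_3) = 0xC669
s_5 = Round(s_4, k_4) = 0x532A
s_6 = Round(s_5, k_5) = 0x7EFB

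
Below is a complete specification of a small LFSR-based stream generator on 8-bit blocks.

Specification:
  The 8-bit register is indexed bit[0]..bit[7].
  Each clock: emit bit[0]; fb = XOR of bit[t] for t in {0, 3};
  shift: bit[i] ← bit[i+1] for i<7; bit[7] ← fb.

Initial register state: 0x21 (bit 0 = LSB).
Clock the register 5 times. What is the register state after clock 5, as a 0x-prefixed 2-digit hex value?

0x29

reg_0 = 0x21
clock 1: out=1, reg = 0x90
clock 2: out=0, reg = 0x48
clock 3: out=0, reg = 0xA4
clock 4: out=0, reg = 0x52
clock 5: out=0, reg = 0x29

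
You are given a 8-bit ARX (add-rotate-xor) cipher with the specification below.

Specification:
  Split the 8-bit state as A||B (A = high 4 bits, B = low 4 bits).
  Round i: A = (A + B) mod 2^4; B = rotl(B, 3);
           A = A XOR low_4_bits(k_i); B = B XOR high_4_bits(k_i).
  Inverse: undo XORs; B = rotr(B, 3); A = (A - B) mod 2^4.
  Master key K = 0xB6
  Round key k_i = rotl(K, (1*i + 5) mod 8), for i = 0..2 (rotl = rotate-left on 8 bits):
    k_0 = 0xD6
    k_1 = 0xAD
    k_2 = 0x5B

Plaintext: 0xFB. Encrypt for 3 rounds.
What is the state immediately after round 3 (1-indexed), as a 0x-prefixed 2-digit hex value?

s_0 = plaintext = 0xFB
s_1 = Round(s_0, k_0) = 0xC0
s_2 = Round(s_1, k_1) = 0x1A
s_3 = Round(s_2, k_2) = 0x00

0x00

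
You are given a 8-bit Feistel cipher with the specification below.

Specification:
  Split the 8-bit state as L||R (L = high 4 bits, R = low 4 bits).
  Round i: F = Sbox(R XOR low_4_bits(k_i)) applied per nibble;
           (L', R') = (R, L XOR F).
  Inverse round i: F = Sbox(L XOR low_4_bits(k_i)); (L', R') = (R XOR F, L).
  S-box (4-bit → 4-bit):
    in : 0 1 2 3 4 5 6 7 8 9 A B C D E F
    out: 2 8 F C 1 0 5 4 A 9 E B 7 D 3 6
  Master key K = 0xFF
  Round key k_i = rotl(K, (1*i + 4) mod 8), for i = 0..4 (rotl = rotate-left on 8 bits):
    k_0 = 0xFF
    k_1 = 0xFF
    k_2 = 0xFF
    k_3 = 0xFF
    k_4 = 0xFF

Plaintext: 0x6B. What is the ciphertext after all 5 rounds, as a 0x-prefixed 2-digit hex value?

s_0 = plaintext = 0x6B
s_1 = Round(s_0, k_0) = 0xB7
s_2 = Round(s_1, k_1) = 0x71
s_3 = Round(s_2, k_2) = 0x14
s_4 = Round(s_3, k_3) = 0x4A
s_5 = Round(s_4, k_4) = 0xA4

0xA4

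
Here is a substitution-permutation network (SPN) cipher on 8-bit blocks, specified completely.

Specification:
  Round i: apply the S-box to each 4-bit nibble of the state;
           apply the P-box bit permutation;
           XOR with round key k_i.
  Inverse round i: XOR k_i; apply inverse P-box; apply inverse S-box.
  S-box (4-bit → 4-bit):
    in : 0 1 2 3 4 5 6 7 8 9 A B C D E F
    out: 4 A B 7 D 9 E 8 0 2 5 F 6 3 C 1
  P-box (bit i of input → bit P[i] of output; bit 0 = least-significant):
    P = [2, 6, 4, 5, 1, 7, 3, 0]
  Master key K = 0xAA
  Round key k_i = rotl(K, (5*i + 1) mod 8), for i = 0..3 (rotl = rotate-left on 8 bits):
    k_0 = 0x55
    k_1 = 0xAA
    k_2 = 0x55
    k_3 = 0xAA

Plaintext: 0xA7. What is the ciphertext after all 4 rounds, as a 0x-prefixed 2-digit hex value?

0xDD

s_0 = plaintext = 0xA7
s_1 = Round(s_0, k_0) = 0x7F
s_2 = Round(s_1, k_1) = 0xAF
s_3 = Round(s_2, k_2) = 0x5B
s_4 = Round(s_3, k_3) = 0xDD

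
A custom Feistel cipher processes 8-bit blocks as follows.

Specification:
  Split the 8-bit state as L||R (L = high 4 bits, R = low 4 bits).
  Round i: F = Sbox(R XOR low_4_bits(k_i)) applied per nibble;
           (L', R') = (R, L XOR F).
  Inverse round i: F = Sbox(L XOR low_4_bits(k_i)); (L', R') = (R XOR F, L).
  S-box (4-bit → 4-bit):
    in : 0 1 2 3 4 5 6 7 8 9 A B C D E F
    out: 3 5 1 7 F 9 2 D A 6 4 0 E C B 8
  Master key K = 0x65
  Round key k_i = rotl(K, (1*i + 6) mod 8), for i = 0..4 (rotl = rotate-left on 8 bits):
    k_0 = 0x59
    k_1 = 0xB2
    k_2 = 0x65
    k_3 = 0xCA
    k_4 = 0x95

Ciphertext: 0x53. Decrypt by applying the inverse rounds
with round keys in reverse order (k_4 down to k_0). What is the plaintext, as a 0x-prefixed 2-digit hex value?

s_0 = ciphertext = 0x53
s_1 = InvRound(s_0, k_4) = 0x05
s_2 = InvRound(s_1, k_3) = 0x10
s_3 = InvRound(s_2, k_2) = 0xF1
s_4 = InvRound(s_3, k_1) = 0xDF
s_5 = InvRound(s_4, k_0) = 0x0D

0x0D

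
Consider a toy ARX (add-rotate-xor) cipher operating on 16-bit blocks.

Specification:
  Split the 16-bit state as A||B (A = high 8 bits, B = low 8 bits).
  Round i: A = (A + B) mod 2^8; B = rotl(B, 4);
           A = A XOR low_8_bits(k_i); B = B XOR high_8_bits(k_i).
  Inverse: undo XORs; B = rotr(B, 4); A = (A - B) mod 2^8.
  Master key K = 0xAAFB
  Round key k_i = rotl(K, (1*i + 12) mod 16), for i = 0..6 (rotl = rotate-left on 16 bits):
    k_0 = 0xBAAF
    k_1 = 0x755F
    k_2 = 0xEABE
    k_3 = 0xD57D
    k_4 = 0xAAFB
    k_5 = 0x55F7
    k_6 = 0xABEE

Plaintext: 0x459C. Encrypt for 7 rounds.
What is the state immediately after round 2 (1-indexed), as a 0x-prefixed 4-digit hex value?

s_0 = plaintext = 0x459C
s_1 = Round(s_0, k_0) = 0x4E73
s_2 = Round(s_1, k_1) = 0x9E42
s_3 = Round(s_2, k_2) = 0x5ECE
s_4 = Round(s_3, k_3) = 0x5139
s_5 = Round(s_4, k_4) = 0x7139
s_6 = Round(s_5, k_5) = 0x5DC6
s_7 = Round(s_6, k_6) = 0xCDC7

0x9E42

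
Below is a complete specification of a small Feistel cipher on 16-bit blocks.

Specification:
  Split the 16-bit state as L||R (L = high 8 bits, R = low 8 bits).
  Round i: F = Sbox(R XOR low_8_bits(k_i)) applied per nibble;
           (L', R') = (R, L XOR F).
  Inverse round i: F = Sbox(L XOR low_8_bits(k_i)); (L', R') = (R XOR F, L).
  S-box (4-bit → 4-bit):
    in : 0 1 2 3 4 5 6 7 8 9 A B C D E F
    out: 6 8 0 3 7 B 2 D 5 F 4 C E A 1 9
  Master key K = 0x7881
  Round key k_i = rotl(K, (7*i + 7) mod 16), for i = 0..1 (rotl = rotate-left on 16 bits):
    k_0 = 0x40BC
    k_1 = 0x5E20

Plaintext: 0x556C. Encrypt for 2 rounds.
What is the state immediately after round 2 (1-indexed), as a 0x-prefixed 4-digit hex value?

s_0 = plaintext = 0x556C
s_1 = Round(s_0, k_0) = 0x6CF3
s_2 = Round(s_1, k_1) = 0xF3CF

0xF3CF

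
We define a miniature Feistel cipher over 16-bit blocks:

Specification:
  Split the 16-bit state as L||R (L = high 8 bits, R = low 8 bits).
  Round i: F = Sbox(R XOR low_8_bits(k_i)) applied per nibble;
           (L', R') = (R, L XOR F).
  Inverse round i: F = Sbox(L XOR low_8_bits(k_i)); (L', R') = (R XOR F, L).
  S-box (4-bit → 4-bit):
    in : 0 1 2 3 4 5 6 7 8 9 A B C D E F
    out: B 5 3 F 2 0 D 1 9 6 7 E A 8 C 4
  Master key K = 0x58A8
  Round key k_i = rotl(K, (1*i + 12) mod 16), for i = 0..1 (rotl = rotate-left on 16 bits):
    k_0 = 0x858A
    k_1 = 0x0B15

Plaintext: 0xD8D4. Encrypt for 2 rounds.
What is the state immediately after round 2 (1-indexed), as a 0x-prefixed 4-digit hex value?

0xD471

s_0 = plaintext = 0xD8D4
s_1 = Round(s_0, k_0) = 0xD4D4
s_2 = Round(s_1, k_1) = 0xD471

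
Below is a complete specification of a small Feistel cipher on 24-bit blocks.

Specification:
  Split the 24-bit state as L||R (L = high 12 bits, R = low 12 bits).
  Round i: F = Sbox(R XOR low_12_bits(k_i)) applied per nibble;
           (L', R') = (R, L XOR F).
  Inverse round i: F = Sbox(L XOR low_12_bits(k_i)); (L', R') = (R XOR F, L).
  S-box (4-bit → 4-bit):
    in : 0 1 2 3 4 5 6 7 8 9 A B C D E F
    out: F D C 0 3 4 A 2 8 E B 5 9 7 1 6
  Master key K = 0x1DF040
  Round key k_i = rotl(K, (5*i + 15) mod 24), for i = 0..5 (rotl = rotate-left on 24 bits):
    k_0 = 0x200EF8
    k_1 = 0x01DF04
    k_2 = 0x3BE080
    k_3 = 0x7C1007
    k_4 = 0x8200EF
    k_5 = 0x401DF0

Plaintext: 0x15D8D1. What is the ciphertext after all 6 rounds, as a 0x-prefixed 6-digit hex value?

s_0 = plaintext = 0x15D8D1
s_1 = Round(s_0, k_0) = 0x8D1B93
s_2 = Round(s_1, k_1) = 0xB93B33
s_3 = Round(s_2, k_2) = 0xB33EC3
s_4 = Round(s_3, k_3) = 0xEC3AA0
s_5 = Round(s_4, k_4) = 0xAA05F5
s_6 = Round(s_5, k_5) = 0x5F5254

0x5F5254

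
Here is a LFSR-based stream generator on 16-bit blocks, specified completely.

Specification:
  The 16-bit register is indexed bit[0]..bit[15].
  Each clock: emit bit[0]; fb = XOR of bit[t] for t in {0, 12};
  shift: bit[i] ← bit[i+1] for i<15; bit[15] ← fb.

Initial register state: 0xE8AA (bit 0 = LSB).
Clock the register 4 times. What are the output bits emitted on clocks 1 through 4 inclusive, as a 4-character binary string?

reg_0 = 0xE8AA
clock 1: out=0, reg = 0x7455
clock 2: out=1, reg = 0x3A2A
clock 3: out=0, reg = 0x9D15
clock 4: out=1, reg = 0x4E8A

0101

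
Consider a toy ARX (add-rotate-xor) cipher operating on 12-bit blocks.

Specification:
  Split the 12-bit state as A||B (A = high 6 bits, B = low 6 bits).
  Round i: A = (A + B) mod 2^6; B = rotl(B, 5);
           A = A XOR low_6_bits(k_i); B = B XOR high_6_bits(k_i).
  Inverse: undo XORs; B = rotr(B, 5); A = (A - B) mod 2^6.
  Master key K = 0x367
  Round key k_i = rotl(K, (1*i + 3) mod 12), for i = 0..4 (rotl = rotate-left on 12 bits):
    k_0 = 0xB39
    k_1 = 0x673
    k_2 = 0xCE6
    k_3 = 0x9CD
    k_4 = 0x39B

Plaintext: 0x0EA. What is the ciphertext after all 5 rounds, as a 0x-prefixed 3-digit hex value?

0x26D

s_0 = plaintext = 0x0EA
s_1 = Round(s_0, k_0) = 0x539
s_2 = Round(s_1, k_1) = 0xFA5
s_3 = Round(s_2, k_2) = 0x141
s_4 = Round(s_3, k_3) = 0x2C7
s_5 = Round(s_4, k_4) = 0x26D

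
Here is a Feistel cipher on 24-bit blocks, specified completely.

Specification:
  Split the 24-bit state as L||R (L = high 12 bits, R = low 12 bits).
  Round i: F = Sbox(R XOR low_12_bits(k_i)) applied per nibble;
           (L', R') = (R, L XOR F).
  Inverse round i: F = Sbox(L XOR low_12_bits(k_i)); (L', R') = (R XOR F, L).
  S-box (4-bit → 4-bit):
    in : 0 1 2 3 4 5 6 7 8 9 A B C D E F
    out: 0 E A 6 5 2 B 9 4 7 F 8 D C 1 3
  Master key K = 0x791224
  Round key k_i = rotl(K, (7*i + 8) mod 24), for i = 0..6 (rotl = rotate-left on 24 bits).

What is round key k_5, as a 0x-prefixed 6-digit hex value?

K = 0x791224
k_0 = rotl(K, (7*0+8) mod 24) = rotl(K, 8) = 0x122479
k_1 = rotl(K, (7*1+8) mod 24) = rotl(K, 15) = 0x123C89
k_2 = rotl(K, (7*2+8) mod 24) = rotl(K, 22) = 0x1E4489
k_3 = rotl(K, (7*3+8) mod 24) = rotl(K, 5) = 0x22448F
k_4 = rotl(K, (7*4+8) mod 24) = rotl(K, 12) = 0x224791
k_5 = rotl(K, (7*5+8) mod 24) = rotl(K, 19) = 0x23C891

0x23C891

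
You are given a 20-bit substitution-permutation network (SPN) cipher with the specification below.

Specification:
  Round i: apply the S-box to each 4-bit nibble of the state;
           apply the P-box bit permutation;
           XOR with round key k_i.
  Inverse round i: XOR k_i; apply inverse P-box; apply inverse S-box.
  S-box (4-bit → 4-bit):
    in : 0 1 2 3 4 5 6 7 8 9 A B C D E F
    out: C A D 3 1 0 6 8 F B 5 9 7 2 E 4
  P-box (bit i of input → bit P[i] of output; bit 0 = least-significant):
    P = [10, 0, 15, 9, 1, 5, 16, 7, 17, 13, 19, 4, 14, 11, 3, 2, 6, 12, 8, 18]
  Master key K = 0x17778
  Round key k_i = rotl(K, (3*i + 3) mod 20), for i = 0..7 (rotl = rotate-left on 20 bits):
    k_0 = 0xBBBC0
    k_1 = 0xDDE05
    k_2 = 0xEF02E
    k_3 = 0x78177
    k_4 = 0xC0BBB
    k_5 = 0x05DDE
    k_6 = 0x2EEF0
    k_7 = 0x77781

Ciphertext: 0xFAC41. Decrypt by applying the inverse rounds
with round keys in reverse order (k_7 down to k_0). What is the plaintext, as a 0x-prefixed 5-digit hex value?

s_0 = ciphertext = 0xFAC41
s_1 = InvRound(s_0, k_7) = 0xC3F70
s_2 = InvRound(s_1, k_6) = 0xE4A7F
s_3 = InvRound(s_2, k_5) = 0xE5A19
s_4 = InvRound(s_3, k_4) = 0x64495
s_5 = InvRound(s_4, k_3) = 0xA458A
s_6 = InvRound(s_5, k_2) = 0xE7D1A
s_7 = InvRound(s_6, k_1) = 0xF09AE
s_8 = InvRound(s_7, k_0) = 0x90D30

0x90D30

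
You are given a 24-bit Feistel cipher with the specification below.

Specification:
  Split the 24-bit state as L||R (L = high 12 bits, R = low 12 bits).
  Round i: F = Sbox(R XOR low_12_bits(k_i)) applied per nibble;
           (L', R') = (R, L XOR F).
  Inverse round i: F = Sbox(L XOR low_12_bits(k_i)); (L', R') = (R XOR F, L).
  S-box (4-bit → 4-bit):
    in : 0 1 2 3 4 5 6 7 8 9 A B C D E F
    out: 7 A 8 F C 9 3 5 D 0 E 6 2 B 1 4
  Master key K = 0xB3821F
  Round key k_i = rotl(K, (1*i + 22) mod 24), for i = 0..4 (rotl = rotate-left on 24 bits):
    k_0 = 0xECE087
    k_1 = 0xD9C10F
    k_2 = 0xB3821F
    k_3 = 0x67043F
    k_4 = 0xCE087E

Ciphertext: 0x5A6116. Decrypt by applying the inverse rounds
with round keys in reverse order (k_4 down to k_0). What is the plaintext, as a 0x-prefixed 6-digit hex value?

0x9B1981

s_0 = ciphertext = 0x5A6116
s_1 = InvRound(s_0, k_4) = 0xAAB5A6
s_2 = InvRound(s_1, k_3) = 0x4AAAAB
s_3 = InvRound(s_2, k_2) = 0x9C24AA
s_4 = InvRound(s_3, k_1) = 0x9819C2
s_5 = InvRound(s_4, k_0) = 0x9B1981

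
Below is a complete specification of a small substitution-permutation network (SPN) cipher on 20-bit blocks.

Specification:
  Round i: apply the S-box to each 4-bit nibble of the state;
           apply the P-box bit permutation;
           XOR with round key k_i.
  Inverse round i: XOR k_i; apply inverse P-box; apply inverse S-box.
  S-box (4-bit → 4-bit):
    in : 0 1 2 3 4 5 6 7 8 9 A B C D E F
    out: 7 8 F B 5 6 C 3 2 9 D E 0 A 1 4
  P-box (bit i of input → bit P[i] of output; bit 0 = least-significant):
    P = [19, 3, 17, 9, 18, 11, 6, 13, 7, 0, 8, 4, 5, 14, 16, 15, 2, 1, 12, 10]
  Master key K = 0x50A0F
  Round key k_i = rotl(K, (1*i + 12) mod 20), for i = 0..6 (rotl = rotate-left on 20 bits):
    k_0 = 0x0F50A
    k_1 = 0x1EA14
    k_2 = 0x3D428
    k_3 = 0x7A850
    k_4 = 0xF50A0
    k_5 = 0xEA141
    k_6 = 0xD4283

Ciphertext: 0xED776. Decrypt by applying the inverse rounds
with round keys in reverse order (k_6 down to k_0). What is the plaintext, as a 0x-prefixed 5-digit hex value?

0xBB223

s_0 = ciphertext = 0xED776
s_1 = InvRound(s_0, k_6) = 0xAA2FF
s_2 = InvRound(s_1, k_5) = 0x7EAED
s_3 = InvRound(s_2, k_4) = 0x418B3
s_4 = InvRound(s_3, k_3) = 0x5A76F
s_5 = InvRound(s_4, k_2) = 0x085A6
s_6 = InvRound(s_5, k_1) = 0xD0AD1
s_7 = InvRound(s_6, k_0) = 0xBB223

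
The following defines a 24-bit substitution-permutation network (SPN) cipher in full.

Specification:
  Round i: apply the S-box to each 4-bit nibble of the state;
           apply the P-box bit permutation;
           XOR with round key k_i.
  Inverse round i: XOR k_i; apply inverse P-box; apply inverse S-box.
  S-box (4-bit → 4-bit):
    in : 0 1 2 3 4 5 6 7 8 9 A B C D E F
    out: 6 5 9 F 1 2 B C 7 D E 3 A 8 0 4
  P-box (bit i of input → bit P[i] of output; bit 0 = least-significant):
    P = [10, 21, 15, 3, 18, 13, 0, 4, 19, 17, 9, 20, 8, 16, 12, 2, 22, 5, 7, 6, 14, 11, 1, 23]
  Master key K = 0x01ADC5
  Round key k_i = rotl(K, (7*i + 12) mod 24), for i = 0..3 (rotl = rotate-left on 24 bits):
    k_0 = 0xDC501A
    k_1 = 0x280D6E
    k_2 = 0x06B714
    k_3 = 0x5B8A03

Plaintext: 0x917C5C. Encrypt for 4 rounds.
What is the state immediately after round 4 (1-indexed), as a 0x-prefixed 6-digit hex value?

0x10610A

s_0 = plaintext = 0x917C5C
s_1 = Round(s_0, k_0) = 0x2E2094
s_2 = Round(s_1, k_1) = 0xAE4A7B
s_3 = Round(s_2, k_2) = 0xB4B807
s_4 = Round(s_3, k_3) = 0x10610A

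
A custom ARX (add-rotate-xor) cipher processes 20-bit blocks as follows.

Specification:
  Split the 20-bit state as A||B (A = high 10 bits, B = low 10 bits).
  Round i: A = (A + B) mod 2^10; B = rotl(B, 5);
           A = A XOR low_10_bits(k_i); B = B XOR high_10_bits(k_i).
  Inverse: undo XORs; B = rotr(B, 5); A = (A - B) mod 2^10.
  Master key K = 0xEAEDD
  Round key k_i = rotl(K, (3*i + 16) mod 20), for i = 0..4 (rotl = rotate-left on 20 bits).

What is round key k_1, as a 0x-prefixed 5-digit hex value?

0xF576E

K = 0xEAEDD
k_0 = rotl(K, (3*0+16) mod 20) = rotl(K, 16) = 0xDEAED
k_1 = rotl(K, (3*1+16) mod 20) = rotl(K, 19) = 0xF576E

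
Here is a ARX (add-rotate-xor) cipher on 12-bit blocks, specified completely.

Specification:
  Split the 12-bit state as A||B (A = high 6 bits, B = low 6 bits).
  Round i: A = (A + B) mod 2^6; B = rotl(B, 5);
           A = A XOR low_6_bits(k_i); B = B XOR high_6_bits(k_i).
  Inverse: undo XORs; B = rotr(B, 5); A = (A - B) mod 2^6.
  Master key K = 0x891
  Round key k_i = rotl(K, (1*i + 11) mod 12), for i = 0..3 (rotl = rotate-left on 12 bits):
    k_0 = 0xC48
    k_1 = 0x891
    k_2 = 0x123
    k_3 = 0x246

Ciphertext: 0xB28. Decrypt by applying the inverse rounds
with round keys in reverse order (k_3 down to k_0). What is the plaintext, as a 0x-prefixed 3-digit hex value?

0xD51

s_0 = ciphertext = 0xB28
s_1 = InvRound(s_0, k_3) = 0x9C3
s_2 = InvRound(s_1, k_2) = 0xD8E
s_3 = InvRound(s_2, k_1) = 0x399
s_4 = InvRound(s_3, k_0) = 0xD51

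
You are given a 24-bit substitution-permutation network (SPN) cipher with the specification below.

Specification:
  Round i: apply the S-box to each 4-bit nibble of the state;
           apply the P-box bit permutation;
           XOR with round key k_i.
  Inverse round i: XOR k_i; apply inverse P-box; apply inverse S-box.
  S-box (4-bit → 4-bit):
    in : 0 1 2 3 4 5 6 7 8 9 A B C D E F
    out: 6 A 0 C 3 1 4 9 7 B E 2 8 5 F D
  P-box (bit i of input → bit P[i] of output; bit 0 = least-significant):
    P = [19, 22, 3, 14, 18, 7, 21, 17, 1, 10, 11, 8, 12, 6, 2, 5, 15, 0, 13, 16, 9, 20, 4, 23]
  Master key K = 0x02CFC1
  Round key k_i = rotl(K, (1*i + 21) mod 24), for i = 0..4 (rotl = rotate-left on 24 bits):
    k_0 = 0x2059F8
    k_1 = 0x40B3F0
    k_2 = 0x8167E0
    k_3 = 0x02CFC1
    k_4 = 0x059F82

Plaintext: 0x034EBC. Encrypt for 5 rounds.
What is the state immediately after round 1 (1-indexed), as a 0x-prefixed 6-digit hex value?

s_0 = plaintext = 0x034EBC
s_1 = Round(s_0, k_0) = 0x31242A
s_2 = Round(s_1, k_1) = 0x81F7EB
s_3 = Round(s_2, k_2) = 0xF67457
s_4 = Round(s_3, k_3) = 0x8EB9F3
s_5 = Round(s_4, k_4) = 0x3278D9

0x31242A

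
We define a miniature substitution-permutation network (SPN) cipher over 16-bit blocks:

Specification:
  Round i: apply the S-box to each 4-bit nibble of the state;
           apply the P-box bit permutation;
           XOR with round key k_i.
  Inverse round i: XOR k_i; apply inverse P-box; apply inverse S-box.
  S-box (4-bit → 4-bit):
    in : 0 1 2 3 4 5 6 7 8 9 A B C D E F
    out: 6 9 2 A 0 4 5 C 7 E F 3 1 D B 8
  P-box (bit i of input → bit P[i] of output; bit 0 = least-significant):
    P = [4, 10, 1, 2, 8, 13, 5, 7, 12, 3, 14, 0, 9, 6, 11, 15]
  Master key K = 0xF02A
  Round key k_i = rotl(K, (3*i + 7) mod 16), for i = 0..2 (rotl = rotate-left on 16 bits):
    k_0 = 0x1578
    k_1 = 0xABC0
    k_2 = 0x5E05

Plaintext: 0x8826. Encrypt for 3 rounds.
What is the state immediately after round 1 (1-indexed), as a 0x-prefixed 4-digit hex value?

s_0 = plaintext = 0x8826
s_1 = Round(s_0, k_0) = 0x6F22
s_2 = Round(s_1, k_1) = 0x85C1
s_3 = Round(s_2, k_2) = 0x1551

0x6F22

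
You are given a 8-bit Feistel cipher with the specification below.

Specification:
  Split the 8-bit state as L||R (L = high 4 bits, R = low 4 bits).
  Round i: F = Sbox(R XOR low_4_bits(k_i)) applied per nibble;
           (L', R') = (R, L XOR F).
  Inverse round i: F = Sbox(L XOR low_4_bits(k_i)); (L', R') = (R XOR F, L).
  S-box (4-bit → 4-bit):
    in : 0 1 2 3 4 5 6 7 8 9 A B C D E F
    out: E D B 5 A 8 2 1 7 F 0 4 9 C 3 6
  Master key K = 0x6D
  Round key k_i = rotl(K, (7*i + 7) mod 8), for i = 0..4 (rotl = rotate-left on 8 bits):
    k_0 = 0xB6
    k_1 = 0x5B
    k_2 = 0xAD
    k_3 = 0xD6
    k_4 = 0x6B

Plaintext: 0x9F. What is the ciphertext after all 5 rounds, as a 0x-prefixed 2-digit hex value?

0x69

s_0 = plaintext = 0x9F
s_1 = Round(s_0, k_0) = 0xF6
s_2 = Round(s_1, k_1) = 0x63
s_3 = Round(s_2, k_2) = 0x35
s_4 = Round(s_3, k_3) = 0x56
s_5 = Round(s_4, k_4) = 0x69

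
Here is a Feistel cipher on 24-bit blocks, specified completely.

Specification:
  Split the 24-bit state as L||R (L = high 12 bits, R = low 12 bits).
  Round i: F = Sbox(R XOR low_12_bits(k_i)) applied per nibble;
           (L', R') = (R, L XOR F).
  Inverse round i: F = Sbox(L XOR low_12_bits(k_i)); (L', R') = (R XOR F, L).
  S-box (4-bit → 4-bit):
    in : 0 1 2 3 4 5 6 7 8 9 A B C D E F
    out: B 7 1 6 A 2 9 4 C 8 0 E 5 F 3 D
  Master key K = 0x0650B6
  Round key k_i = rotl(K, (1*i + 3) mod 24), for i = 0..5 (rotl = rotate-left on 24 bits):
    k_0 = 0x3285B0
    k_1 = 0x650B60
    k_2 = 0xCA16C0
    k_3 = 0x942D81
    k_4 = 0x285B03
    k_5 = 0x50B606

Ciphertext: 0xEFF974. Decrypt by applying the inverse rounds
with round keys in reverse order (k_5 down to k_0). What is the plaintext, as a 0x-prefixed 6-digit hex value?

0xF6CE2B

s_0 = ciphertext = 0xEFF974
s_1 = InvRound(s_0, k_5) = 0x5ACEFF
s_2 = InvRound(s_1, k_4) = 0xDF25AC
s_3 = InvRound(s_2, k_3) = 0xEEADF2
s_4 = InvRound(s_3, k_2) = 0x1E2EEA
s_5 = InvRound(s_4, k_1) = 0xE2B1E2
s_6 = InvRound(s_5, k_0) = 0xF6CE2B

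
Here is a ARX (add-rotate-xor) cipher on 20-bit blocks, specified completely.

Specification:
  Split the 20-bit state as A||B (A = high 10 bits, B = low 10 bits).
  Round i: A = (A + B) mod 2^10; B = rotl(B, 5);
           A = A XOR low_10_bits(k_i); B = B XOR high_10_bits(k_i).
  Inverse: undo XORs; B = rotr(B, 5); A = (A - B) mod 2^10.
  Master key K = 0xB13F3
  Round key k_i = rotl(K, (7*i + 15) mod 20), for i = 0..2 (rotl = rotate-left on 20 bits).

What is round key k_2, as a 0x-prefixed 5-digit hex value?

K = 0xB13F3
k_0 = rotl(K, (7*0+15) mod 20) = rotl(K, 15) = 0x9D89F
k_1 = rotl(K, (7*1+15) mod 20) = rotl(K, 2) = 0xC4FCE
k_2 = rotl(K, (7*2+15) mod 20) = rotl(K, 9) = 0x7E762

0x7E762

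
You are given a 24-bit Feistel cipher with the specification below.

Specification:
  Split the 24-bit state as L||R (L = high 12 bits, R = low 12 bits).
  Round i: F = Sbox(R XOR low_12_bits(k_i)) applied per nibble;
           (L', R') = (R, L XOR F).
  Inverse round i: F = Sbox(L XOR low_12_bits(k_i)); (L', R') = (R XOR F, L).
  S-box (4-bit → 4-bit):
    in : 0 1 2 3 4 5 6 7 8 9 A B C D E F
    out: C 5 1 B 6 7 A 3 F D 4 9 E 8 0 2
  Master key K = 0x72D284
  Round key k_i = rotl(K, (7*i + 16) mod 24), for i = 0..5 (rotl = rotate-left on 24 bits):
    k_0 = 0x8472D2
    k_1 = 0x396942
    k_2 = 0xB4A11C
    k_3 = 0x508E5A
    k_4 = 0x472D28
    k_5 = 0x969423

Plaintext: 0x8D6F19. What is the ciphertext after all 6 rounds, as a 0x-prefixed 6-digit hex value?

0x4729DC

s_0 = plaintext = 0x8D6F19
s_1 = Round(s_0, k_0) = 0xF1903F
s_2 = Round(s_1, k_1) = 0x03F221
s_3 = Round(s_2, k_2) = 0x221B87
s_4 = Round(s_3, k_3) = 0xB875A9
s_5 = Round(s_4, k_4) = 0x5A9472
s_6 = Round(s_5, k_5) = 0x4729DC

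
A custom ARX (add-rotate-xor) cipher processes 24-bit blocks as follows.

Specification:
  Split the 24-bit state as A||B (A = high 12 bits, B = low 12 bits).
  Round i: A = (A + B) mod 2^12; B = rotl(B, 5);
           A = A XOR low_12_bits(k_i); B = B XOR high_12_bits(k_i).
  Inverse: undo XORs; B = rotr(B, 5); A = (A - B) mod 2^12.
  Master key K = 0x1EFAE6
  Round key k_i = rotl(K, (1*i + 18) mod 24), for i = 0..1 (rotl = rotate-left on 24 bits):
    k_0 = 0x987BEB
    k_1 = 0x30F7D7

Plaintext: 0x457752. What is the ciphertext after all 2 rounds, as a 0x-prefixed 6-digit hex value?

s_0 = plaintext = 0x457752
s_1 = Round(s_0, k_0) = 0x0423C9
s_2 = Round(s_1, k_1) = 0x3DCA28

0x3DCA28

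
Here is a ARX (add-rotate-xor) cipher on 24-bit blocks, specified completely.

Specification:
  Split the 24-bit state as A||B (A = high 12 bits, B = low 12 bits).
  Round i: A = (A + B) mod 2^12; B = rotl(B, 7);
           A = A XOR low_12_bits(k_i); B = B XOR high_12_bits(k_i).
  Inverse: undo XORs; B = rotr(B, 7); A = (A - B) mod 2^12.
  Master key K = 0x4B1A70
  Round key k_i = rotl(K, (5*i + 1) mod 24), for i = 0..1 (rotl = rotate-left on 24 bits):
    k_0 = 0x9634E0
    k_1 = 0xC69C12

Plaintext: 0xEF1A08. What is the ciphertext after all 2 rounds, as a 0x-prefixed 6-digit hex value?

0x55E580

s_0 = plaintext = 0xEF1A08
s_1 = Round(s_0, k_0) = 0xC19D33
s_2 = Round(s_1, k_1) = 0x55E580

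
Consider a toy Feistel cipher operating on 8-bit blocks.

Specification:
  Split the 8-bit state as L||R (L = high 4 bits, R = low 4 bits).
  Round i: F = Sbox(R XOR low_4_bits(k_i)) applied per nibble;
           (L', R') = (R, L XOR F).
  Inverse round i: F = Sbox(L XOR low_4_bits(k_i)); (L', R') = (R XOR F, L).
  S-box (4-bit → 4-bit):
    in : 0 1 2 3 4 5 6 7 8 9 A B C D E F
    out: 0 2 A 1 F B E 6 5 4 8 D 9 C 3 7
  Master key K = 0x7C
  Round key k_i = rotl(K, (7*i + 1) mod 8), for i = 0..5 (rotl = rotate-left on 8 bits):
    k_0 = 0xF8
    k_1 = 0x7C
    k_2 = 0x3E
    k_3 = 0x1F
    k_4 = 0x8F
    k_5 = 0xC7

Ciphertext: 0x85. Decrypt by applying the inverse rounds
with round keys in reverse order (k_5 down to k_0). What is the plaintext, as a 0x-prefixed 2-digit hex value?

0x17

s_0 = ciphertext = 0x85
s_1 = InvRound(s_0, k_5) = 0x28
s_2 = InvRound(s_1, k_4) = 0x42
s_3 = InvRound(s_2, k_3) = 0xF4
s_4 = InvRound(s_3, k_2) = 0x6F
s_5 = InvRound(s_4, k_1) = 0x76
s_6 = InvRound(s_5, k_0) = 0x17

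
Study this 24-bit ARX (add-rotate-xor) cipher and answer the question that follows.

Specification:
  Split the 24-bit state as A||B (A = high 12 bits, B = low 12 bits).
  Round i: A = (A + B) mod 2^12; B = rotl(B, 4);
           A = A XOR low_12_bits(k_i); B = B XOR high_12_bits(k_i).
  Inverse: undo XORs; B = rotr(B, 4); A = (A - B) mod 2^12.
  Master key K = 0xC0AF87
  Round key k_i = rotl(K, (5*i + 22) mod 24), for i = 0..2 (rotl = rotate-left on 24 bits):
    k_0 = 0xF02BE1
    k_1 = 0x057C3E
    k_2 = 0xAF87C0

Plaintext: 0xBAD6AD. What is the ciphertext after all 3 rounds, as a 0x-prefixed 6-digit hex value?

0x703BD5

s_0 = plaintext = 0xBAD6AD
s_1 = Round(s_0, k_0) = 0x9BB5D4
s_2 = Round(s_1, k_1) = 0x3B1D12
s_3 = Round(s_2, k_2) = 0x703BD5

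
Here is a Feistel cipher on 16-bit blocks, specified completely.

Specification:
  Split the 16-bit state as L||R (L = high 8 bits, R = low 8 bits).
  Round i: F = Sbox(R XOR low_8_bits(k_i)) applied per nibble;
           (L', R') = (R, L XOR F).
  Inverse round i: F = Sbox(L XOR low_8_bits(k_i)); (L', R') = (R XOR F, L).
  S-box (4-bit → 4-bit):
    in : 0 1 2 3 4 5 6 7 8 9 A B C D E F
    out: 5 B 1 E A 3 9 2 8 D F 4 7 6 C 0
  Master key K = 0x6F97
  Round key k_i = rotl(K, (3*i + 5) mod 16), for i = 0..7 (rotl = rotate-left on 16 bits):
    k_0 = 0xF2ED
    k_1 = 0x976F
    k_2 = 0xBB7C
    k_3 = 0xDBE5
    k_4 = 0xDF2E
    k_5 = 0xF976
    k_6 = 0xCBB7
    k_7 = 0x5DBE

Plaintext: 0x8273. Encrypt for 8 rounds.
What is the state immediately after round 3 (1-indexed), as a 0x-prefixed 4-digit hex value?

0x9894

s_0 = plaintext = 0x8273
s_1 = Round(s_0, k_0) = 0x735E
s_2 = Round(s_1, k_1) = 0x5E98
s_3 = Round(s_2, k_2) = 0x9894
s_4 = Round(s_3, k_3) = 0x94B3
s_5 = Round(s_4, k_4) = 0xB342
s_6 = Round(s_5, k_5) = 0x4259
s_7 = Round(s_6, k_6) = 0x598E
s_8 = Round(s_7, k_7) = 0x8EBC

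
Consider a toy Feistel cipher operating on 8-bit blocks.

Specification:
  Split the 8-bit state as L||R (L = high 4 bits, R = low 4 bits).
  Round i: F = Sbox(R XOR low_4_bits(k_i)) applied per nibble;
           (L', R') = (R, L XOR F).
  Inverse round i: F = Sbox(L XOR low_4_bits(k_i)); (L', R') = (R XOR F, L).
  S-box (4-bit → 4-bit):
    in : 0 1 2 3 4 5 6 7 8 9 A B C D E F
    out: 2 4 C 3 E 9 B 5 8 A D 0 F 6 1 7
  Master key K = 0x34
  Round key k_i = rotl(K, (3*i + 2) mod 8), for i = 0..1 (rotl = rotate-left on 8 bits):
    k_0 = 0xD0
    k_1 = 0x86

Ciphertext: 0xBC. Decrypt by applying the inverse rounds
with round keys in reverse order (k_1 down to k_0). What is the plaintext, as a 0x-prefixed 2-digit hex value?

0x6A

s_0 = ciphertext = 0xBC
s_1 = InvRound(s_0, k_1) = 0xAB
s_2 = InvRound(s_1, k_0) = 0x6A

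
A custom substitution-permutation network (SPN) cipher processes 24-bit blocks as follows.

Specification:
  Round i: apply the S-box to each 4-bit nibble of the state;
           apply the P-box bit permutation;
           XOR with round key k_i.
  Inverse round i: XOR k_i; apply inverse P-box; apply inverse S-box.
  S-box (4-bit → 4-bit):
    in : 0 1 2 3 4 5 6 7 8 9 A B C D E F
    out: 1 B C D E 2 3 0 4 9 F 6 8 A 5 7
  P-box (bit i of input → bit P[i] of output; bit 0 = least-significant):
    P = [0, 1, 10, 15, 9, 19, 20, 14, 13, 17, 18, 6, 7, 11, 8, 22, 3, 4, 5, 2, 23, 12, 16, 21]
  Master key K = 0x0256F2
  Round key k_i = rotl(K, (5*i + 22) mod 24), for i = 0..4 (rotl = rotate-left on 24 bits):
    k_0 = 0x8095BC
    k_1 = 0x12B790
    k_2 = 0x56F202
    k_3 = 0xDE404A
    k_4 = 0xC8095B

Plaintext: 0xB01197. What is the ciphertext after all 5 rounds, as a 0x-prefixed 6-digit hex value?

0x5E5158

s_0 = plaintext = 0xB01197
s_1 = Round(s_0, k_0) = 0xC3EF74
s_2 = Round(s_1, k_1) = 0x34123E
s_3 = Round(s_2, k_2) = 0xA3BCF7
s_4 = Round(s_3, k_3) = 0x675B26
s_5 = Round(s_4, k_4) = 0x5E5158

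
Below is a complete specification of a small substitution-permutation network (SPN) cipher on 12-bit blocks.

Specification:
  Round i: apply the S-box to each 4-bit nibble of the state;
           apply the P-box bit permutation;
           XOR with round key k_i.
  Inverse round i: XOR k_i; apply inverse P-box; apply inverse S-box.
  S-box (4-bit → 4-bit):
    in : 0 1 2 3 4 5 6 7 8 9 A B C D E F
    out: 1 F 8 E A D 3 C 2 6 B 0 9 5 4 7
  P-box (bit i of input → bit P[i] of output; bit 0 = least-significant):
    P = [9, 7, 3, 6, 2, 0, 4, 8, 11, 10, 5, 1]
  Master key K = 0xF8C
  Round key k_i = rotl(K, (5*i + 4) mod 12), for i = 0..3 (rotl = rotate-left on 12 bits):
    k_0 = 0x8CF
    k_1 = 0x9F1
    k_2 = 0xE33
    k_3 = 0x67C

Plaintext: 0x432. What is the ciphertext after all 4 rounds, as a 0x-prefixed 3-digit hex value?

s_0 = plaintext = 0x432
s_1 = Round(s_0, k_0) = 0xD9C
s_2 = Round(s_1, k_1) = 0x380
s_3 = Round(s_2, k_2) = 0x810
s_4 = Round(s_3, k_3) = 0x169

0x169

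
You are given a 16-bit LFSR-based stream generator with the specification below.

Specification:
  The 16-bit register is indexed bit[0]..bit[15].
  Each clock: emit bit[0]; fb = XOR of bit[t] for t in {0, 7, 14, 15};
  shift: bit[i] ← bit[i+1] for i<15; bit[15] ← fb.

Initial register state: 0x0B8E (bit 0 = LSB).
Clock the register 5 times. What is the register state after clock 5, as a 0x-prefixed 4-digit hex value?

reg_0 = 0x0B8E
clock 1: out=0, reg = 0x85C7
clock 2: out=1, reg = 0xC2E3
clock 3: out=1, reg = 0x6171
clock 4: out=1, reg = 0x30B8
clock 5: out=0, reg = 0x985C

0x985C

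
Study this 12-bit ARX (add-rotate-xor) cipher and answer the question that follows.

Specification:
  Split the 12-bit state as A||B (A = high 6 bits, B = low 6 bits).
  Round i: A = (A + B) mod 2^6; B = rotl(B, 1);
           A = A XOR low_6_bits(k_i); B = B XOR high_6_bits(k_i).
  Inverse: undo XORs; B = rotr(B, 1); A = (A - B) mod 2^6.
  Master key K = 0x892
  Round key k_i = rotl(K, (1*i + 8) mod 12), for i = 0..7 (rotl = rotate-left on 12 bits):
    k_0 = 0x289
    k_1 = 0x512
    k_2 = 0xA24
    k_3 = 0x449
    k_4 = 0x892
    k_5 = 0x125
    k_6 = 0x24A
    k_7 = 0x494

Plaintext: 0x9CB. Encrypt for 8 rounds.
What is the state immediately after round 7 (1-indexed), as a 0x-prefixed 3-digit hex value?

s_0 = plaintext = 0x9CB
s_1 = Round(s_0, k_0) = 0xEDC
s_2 = Round(s_1, k_1) = 0x16C
s_3 = Round(s_2, k_2) = 0x571
s_4 = Round(s_3, k_3) = 0x3F2
s_5 = Round(s_4, k_4) = 0x4C7
s_6 = Round(s_5, k_5) = 0xFCA
s_7 = Round(s_6, k_6) = 0x0DD
s_8 = Round(s_7, k_7) = 0xD28

0x0DD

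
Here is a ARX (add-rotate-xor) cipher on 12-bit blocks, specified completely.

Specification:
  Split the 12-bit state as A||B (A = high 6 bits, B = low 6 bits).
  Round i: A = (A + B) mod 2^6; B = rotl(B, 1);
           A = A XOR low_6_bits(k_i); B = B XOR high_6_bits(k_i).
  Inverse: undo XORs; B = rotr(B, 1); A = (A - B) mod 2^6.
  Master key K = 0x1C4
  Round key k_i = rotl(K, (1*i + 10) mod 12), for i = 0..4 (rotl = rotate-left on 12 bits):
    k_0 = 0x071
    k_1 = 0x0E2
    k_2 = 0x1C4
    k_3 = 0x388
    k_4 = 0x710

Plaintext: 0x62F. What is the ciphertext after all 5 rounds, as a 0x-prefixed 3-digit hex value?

0xC23

s_0 = plaintext = 0x62F
s_1 = Round(s_0, k_0) = 0xD9E
s_2 = Round(s_1, k_1) = 0xDBF
s_3 = Round(s_2, k_2) = 0xC78
s_4 = Round(s_3, k_3) = 0x87F
s_5 = Round(s_4, k_4) = 0xC23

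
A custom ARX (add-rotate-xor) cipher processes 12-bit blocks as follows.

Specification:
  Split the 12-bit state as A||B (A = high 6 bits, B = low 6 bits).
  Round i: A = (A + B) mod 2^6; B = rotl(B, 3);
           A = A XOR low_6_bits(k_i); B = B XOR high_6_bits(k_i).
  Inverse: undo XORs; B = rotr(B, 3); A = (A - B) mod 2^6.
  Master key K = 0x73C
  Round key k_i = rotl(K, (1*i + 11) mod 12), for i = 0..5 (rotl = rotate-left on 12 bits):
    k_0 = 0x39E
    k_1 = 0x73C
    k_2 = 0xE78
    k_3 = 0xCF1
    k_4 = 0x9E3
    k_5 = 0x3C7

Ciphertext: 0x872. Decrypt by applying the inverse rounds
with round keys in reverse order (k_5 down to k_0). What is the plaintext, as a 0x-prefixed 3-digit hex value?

s_0 = ciphertext = 0x872
s_1 = InvRound(s_0, k_5) = 0xDEF
s_2 = InvRound(s_1, k_4) = 0x4C1
s_3 = InvRound(s_2, k_3) = 0x316
s_4 = InvRound(s_3, k_2) = 0xDFD
s_5 = InvRound(s_4, k_1) = 0xFCC
s_6 = InvRound(s_5, k_0) = 0x450

0x450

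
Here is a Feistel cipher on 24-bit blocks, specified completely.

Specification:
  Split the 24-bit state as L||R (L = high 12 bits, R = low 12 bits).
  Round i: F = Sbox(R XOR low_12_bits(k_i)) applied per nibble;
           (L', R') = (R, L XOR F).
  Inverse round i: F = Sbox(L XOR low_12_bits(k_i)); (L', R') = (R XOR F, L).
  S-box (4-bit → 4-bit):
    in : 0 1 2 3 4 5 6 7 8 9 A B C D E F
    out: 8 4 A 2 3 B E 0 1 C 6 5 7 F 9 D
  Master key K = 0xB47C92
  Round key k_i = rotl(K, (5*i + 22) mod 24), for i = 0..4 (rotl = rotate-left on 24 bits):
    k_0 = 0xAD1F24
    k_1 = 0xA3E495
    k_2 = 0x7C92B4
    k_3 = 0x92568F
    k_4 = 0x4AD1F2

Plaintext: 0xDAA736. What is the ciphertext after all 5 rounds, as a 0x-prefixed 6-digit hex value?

0xA3FA83

s_0 = plaintext = 0xDAA736
s_1 = Round(s_0, k_0) = 0x736CE0
s_2 = Round(s_1, k_1) = 0xCE063D
s_3 = Round(s_2, k_2) = 0x63DFFC
s_4 = Round(s_3, k_3) = 0xFFCA3F
s_5 = Round(s_4, k_4) = 0xA3FA83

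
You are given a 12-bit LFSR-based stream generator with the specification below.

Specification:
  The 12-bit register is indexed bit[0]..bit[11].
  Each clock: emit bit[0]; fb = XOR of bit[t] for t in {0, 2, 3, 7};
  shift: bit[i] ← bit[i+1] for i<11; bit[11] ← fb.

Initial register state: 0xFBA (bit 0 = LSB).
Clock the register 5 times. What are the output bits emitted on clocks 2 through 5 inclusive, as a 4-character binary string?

reg_0 = 0xFBA
clock 1: out=0, reg = 0x7DD
clock 2: out=1, reg = 0x3EE
clock 3: out=0, reg = 0x9F7
clock 4: out=1, reg = 0xCFB
clock 5: out=1, reg = 0xE7D

1011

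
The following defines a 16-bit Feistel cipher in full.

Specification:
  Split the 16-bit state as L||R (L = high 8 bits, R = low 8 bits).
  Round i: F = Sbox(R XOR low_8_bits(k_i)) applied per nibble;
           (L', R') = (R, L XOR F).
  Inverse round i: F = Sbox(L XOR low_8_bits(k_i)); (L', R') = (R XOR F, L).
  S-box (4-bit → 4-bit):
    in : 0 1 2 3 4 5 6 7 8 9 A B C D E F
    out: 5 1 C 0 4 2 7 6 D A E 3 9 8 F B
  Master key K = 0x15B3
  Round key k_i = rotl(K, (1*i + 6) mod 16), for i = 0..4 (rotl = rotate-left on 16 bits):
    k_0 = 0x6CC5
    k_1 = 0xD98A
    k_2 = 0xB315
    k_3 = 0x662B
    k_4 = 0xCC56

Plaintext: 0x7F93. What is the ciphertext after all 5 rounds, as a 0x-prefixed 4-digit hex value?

s_0 = plaintext = 0x7F93
s_1 = Round(s_0, k_0) = 0x9358
s_2 = Round(s_1, k_1) = 0x581F
s_3 = Round(s_2, k_2) = 0x1F06
s_4 = Round(s_3, k_3) = 0x06D7
s_5 = Round(s_4, k_4) = 0xD7D7

0xD7D7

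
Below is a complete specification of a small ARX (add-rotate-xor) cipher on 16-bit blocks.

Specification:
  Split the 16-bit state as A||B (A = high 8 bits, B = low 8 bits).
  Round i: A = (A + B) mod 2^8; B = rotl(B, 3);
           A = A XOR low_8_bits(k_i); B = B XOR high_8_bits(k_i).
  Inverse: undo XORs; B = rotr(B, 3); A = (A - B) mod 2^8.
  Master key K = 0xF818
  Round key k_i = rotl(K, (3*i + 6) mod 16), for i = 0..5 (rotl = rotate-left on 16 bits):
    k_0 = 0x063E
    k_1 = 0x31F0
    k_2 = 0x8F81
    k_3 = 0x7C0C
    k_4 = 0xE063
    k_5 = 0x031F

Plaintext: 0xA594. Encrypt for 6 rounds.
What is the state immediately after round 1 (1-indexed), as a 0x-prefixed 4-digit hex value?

0x07A2

s_0 = plaintext = 0xA594
s_1 = Round(s_0, k_0) = 0x07A2
s_2 = Round(s_1, k_1) = 0x5924
s_3 = Round(s_2, k_2) = 0xFCAE
s_4 = Round(s_3, k_3) = 0xA609
s_5 = Round(s_4, k_4) = 0xCCA8
s_6 = Round(s_5, k_5) = 0x6B46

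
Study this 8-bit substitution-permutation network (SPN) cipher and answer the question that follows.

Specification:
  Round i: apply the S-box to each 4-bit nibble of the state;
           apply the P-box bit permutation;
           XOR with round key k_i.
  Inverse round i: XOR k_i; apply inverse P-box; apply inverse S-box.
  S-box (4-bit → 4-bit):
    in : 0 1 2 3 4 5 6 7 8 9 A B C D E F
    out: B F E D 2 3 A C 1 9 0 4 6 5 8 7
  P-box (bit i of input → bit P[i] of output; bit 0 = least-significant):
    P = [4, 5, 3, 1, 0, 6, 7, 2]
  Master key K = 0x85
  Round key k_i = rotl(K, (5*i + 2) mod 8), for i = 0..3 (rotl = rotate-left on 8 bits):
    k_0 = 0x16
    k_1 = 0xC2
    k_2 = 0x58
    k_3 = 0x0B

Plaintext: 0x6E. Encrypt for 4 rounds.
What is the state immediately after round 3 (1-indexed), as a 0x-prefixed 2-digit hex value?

s_0 = plaintext = 0x6E
s_1 = Round(s_0, k_0) = 0x50
s_2 = Round(s_1, k_1) = 0xB1
s_3 = Round(s_2, k_2) = 0xE2
s_4 = Round(s_3, k_3) = 0x25

0xE2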